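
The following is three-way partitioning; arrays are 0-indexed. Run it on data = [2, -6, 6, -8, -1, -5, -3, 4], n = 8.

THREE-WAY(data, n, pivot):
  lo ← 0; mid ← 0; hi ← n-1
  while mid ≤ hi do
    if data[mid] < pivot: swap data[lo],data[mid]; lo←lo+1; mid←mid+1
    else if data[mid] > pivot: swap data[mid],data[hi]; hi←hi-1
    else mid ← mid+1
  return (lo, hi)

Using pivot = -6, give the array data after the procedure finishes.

[-8, -6, 6, -1, -5, -3, 4, 2]

lo=0 mid=0 hi=7
2>-6: swap(0,7), hi=6 ⇒ [4, -6, 6, -8, -1, -5, -3, 2]
4>-6: swap(0,6), hi=5 ⇒ [-3, -6, 6, -8, -1, -5, 4, 2]
-3>-6: swap(0,5), hi=4 ⇒ [-5, -6, 6, -8, -1, -3, 4, 2]
-5>-6: swap(0,4), hi=3 ⇒ [-1, -6, 6, -8, -5, -3, 4, 2]
-1>-6: swap(0,3), hi=2 ⇒ [-8, -6, 6, -1, -5, -3, 4, 2]
-8<-6: swap(0,0), lo=1 mid=1 ⇒ [-8, -6, 6, -1, -5, -3, 4, 2]
-6=-6: mid=2
6>-6: swap(2,2), hi=1 ⇒ [-8, -6, 6, -1, -5, -3, 4, 2]
done. lo=1 hi=1; data=[-8, -6, 6, -1, -5, -3, 4, 2]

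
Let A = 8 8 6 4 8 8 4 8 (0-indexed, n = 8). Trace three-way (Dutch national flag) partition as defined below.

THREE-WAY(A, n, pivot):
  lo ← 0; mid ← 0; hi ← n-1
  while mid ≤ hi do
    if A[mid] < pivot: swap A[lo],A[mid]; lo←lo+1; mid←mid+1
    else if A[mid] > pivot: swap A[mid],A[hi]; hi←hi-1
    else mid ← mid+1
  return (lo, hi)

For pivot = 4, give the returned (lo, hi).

pivot = 4; lo=0, mid=0, hi=7
A[mid]=8>4: swap A[0],A[7]; hi=6 → 8 8 6 4 8 8 4 8
A[mid]=8>4: swap A[0],A[6]; hi=5 → 4 8 6 4 8 8 8 8
A[mid]=4=4: mid=1
A[mid]=8>4: swap A[1],A[5]; hi=4 → 4 8 6 4 8 8 8 8
A[mid]=8>4: swap A[1],A[4]; hi=3 → 4 8 6 4 8 8 8 8
A[mid]=8>4: swap A[1],A[3]; hi=2 → 4 4 6 8 8 8 8 8
A[mid]=4=4: mid=2
A[mid]=6>4: swap A[2],A[2]; hi=1 → 4 4 6 8 8 8 8 8
end: lo=0, hi=1; A = 4 4 6 8 8 8 8 8

(0, 1)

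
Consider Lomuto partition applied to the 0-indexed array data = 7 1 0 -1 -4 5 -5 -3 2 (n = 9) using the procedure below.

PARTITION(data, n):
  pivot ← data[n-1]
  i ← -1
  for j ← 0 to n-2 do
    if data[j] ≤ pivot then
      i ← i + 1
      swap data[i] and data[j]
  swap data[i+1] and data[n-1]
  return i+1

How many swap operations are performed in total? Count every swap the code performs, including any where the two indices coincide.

7

pivot = data[8] = 2; i = -1
j=0: data[0]=7 > 2 → no swap
j=1: data[1]=1 ≤ 2 → i=0, swap data[0],data[1] → 1 7 0 -1 -4 5 -5 -3 2
j=2: data[2]=0 ≤ 2 → i=1, swap data[1],data[2] → 1 0 7 -1 -4 5 -5 -3 2
j=3: data[3]=-1 ≤ 2 → i=2, swap data[2],data[3] → 1 0 -1 7 -4 5 -5 -3 2
j=4: data[4]=-4 ≤ 2 → i=3, swap data[3],data[4] → 1 0 -1 -4 7 5 -5 -3 2
j=5: data[5]=5 > 2 → no swap
j=6: data[6]=-5 ≤ 2 → i=4, swap data[4],data[6] → 1 0 -1 -4 -5 5 7 -3 2
j=7: data[7]=-3 ≤ 2 → i=5, swap data[5],data[7] → 1 0 -1 -4 -5 -3 7 5 2
final swap data[6],data[8] → 1 0 -1 -4 -5 -3 2 5 7; return 6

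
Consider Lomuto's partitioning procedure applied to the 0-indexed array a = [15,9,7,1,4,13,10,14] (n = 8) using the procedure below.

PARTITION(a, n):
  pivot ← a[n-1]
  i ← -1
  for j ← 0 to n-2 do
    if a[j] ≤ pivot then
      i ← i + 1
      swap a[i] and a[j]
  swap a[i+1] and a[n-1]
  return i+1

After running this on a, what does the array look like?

pivot = a[7] = 14; i = -1
j=0: a[0]=15 > 14 → no swap
j=1: a[1]=9 ≤ 14 → i=0, swap a[0],a[1] → [9,15,7,1,4,13,10,14]
j=2: a[2]=7 ≤ 14 → i=1, swap a[1],a[2] → [9,7,15,1,4,13,10,14]
j=3: a[3]=1 ≤ 14 → i=2, swap a[2],a[3] → [9,7,1,15,4,13,10,14]
j=4: a[4]=4 ≤ 14 → i=3, swap a[3],a[4] → [9,7,1,4,15,13,10,14]
j=5: a[5]=13 ≤ 14 → i=4, swap a[4],a[5] → [9,7,1,4,13,15,10,14]
j=6: a[6]=10 ≤ 14 → i=5, swap a[5],a[6] → [9,7,1,4,13,10,15,14]
final swap a[6],a[7] → [9,7,1,4,13,10,14,15]; return 6

[9,7,1,4,13,10,14,15]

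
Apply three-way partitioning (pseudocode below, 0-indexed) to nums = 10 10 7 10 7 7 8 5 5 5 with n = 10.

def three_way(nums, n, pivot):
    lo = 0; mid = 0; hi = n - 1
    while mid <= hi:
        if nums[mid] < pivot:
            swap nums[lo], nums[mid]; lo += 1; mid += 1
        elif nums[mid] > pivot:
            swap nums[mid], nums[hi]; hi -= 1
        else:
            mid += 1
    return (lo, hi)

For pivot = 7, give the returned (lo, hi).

(3, 5)

lo=0 mid=0 hi=9
10>7: swap(0,9), hi=8 ⇒ 5 10 7 10 7 7 8 5 5 10
5<7: swap(0,0), lo=1 mid=1 ⇒ 5 10 7 10 7 7 8 5 5 10
10>7: swap(1,8), hi=7 ⇒ 5 5 7 10 7 7 8 5 10 10
5<7: swap(1,1), lo=2 mid=2 ⇒ 5 5 7 10 7 7 8 5 10 10
7=7: mid=3
10>7: swap(3,7), hi=6 ⇒ 5 5 7 5 7 7 8 10 10 10
5<7: swap(2,3), lo=3 mid=4 ⇒ 5 5 5 7 7 7 8 10 10 10
7=7: mid=5
7=7: mid=6
8>7: swap(6,6), hi=5 ⇒ 5 5 5 7 7 7 8 10 10 10
done. lo=3 hi=5; nums=5 5 5 7 7 7 8 10 10 10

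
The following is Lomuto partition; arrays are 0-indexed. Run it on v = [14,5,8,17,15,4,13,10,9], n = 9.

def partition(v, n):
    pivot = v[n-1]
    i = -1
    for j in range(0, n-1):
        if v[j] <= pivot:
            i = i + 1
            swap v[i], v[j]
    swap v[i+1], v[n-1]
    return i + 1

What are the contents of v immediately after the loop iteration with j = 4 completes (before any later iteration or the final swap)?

[5,8,14,17,15,4,13,10,9]

pivot = v[8] = 9; i = -1
j=0: v[0]=14 > 9 → no swap
j=1: v[1]=5 ≤ 9 → i=0, swap v[0],v[1] → [5,14,8,17,15,4,13,10,9]
j=2: v[2]=8 ≤ 9 → i=1, swap v[1],v[2] → [5,8,14,17,15,4,13,10,9]
j=3: v[3]=17 > 9 → no swap
j=4: v[4]=15 > 9 → no swap
(after j=4) v = [5,8,14,17,15,4,13,10,9]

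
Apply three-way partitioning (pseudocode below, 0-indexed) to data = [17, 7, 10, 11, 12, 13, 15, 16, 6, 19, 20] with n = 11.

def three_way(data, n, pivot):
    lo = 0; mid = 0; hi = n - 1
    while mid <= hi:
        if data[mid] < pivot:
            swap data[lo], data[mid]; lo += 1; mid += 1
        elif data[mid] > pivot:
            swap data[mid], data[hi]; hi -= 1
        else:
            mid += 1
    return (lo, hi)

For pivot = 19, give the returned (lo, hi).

(9, 9)

lo=0 mid=0 hi=10
17<19: swap(0,0), lo=1 mid=1 ⇒ [17, 7, 10, 11, 12, 13, 15, 16, 6, 19, 20]
7<19: swap(1,1), lo=2 mid=2 ⇒ [17, 7, 10, 11, 12, 13, 15, 16, 6, 19, 20]
10<19: swap(2,2), lo=3 mid=3 ⇒ [17, 7, 10, 11, 12, 13, 15, 16, 6, 19, 20]
11<19: swap(3,3), lo=4 mid=4 ⇒ [17, 7, 10, 11, 12, 13, 15, 16, 6, 19, 20]
12<19: swap(4,4), lo=5 mid=5 ⇒ [17, 7, 10, 11, 12, 13, 15, 16, 6, 19, 20]
13<19: swap(5,5), lo=6 mid=6 ⇒ [17, 7, 10, 11, 12, 13, 15, 16, 6, 19, 20]
15<19: swap(6,6), lo=7 mid=7 ⇒ [17, 7, 10, 11, 12, 13, 15, 16, 6, 19, 20]
16<19: swap(7,7), lo=8 mid=8 ⇒ [17, 7, 10, 11, 12, 13, 15, 16, 6, 19, 20]
6<19: swap(8,8), lo=9 mid=9 ⇒ [17, 7, 10, 11, 12, 13, 15, 16, 6, 19, 20]
19=19: mid=10
20>19: swap(10,10), hi=9 ⇒ [17, 7, 10, 11, 12, 13, 15, 16, 6, 19, 20]
done. lo=9 hi=9; data=[17, 7, 10, 11, 12, 13, 15, 16, 6, 19, 20]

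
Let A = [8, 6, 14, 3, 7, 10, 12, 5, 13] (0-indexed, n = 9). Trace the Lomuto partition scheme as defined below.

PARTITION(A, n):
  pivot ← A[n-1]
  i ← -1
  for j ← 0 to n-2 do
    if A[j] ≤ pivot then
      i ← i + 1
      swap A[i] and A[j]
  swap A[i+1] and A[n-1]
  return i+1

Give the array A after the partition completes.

[8, 6, 3, 7, 10, 12, 5, 13, 14]

pivot=13, i=-1
j=0: 8≤13, i=0, swap(0,0) ⇒ [8, 6, 14, 3, 7, 10, 12, 5, 13]
j=1: 6≤13, i=1, swap(1,1) ⇒ [8, 6, 14, 3, 7, 10, 12, 5, 13]
j=2: 14>13, skip
j=3: 3≤13, i=2, swap(2,3) ⇒ [8, 6, 3, 14, 7, 10, 12, 5, 13]
j=4: 7≤13, i=3, swap(3,4) ⇒ [8, 6, 3, 7, 14, 10, 12, 5, 13]
j=5: 10≤13, i=4, swap(4,5) ⇒ [8, 6, 3, 7, 10, 14, 12, 5, 13]
j=6: 12≤13, i=5, swap(5,6) ⇒ [8, 6, 3, 7, 10, 12, 14, 5, 13]
j=7: 5≤13, i=6, swap(6,7) ⇒ [8, 6, 3, 7, 10, 12, 5, 14, 13]
swap(7,8) ⇒ [8, 6, 3, 7, 10, 12, 5, 13, 14]; return 7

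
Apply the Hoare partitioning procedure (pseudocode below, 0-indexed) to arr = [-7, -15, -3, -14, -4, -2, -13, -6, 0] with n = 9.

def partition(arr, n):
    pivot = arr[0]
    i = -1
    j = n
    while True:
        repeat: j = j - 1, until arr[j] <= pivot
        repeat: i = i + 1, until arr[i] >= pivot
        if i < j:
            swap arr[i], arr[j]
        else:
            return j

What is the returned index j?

pivot=-7
j stops at 6 (-13), i stops at 0 (-7); swap ⇒ [-13, -15, -3, -14, -4, -2, -7, -6, 0]
j stops at 3 (-14), i stops at 2 (-3); swap ⇒ [-13, -15, -14, -3, -4, -2, -7, -6, 0]
j stops at 2, i stops at 3; i≥j ⇒ return 2. arr=[-13, -15, -14, -3, -4, -2, -7, -6, 0]

2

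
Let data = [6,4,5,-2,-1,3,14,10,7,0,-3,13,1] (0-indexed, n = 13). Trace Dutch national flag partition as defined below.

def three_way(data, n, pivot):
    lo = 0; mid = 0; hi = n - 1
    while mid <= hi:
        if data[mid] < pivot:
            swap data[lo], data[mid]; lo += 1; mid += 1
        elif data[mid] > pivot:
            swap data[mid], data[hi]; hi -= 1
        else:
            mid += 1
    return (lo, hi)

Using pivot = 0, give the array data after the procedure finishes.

[-3,-1,-2,0,3,14,10,7,5,4,13,1,6]

lo=0 mid=0 hi=12
6>0: swap(0,12), hi=11 ⇒ [1,4,5,-2,-1,3,14,10,7,0,-3,13,6]
1>0: swap(0,11), hi=10 ⇒ [13,4,5,-2,-1,3,14,10,7,0,-3,1,6]
13>0: swap(0,10), hi=9 ⇒ [-3,4,5,-2,-1,3,14,10,7,0,13,1,6]
-3<0: swap(0,0), lo=1 mid=1 ⇒ [-3,4,5,-2,-1,3,14,10,7,0,13,1,6]
4>0: swap(1,9), hi=8 ⇒ [-3,0,5,-2,-1,3,14,10,7,4,13,1,6]
0=0: mid=2
5>0: swap(2,8), hi=7 ⇒ [-3,0,7,-2,-1,3,14,10,5,4,13,1,6]
7>0: swap(2,7), hi=6 ⇒ [-3,0,10,-2,-1,3,14,7,5,4,13,1,6]
10>0: swap(2,6), hi=5 ⇒ [-3,0,14,-2,-1,3,10,7,5,4,13,1,6]
14>0: swap(2,5), hi=4 ⇒ [-3,0,3,-2,-1,14,10,7,5,4,13,1,6]
3>0: swap(2,4), hi=3 ⇒ [-3,0,-1,-2,3,14,10,7,5,4,13,1,6]
-1<0: swap(1,2), lo=2 mid=3 ⇒ [-3,-1,0,-2,3,14,10,7,5,4,13,1,6]
-2<0: swap(2,3), lo=3 mid=4 ⇒ [-3,-1,-2,0,3,14,10,7,5,4,13,1,6]
done. lo=3 hi=3; data=[-3,-1,-2,0,3,14,10,7,5,4,13,1,6]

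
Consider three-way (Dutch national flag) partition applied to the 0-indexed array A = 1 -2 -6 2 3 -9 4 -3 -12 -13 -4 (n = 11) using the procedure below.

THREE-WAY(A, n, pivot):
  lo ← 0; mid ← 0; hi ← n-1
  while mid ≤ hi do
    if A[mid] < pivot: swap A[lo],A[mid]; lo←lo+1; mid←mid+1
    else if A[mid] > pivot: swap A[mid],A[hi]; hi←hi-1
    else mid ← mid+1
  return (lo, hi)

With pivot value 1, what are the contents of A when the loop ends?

-2 -6 -4 -13 -9 -12 -3 1 4 3 2

pivot = 1; lo=0, mid=0, hi=10
A[mid]=1=1: mid=1
A[mid]=-2<1: swap A[0],A[1]; lo=1,mid=2 → -2 1 -6 2 3 -9 4 -3 -12 -13 -4
A[mid]=-6<1: swap A[1],A[2]; lo=2,mid=3 → -2 -6 1 2 3 -9 4 -3 -12 -13 -4
A[mid]=2>1: swap A[3],A[10]; hi=9 → -2 -6 1 -4 3 -9 4 -3 -12 -13 2
A[mid]=-4<1: swap A[2],A[3]; lo=3,mid=4 → -2 -6 -4 1 3 -9 4 -3 -12 -13 2
A[mid]=3>1: swap A[4],A[9]; hi=8 → -2 -6 -4 1 -13 -9 4 -3 -12 3 2
A[mid]=-13<1: swap A[3],A[4]; lo=4,mid=5 → -2 -6 -4 -13 1 -9 4 -3 -12 3 2
A[mid]=-9<1: swap A[4],A[5]; lo=5,mid=6 → -2 -6 -4 -13 -9 1 4 -3 -12 3 2
A[mid]=4>1: swap A[6],A[8]; hi=7 → -2 -6 -4 -13 -9 1 -12 -3 4 3 2
A[mid]=-12<1: swap A[5],A[6]; lo=6,mid=7 → -2 -6 -4 -13 -9 -12 1 -3 4 3 2
A[mid]=-3<1: swap A[6],A[7]; lo=7,mid=8 → -2 -6 -4 -13 -9 -12 -3 1 4 3 2
end: lo=7, hi=7; A = -2 -6 -4 -13 -9 -12 -3 1 4 3 2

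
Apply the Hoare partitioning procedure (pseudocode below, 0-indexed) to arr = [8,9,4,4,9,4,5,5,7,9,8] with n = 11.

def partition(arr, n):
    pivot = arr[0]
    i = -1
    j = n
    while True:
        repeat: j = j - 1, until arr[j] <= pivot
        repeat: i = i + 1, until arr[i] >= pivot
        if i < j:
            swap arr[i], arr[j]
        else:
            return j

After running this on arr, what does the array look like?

[8,7,4,4,5,4,5,9,9,9,8]

pivot = arr[0] = 8; i = -1, j = 11
j→10 (arr[10]=8≤8), i→0 (arr[0]=8≥8); i<j, swap → [8,9,4,4,9,4,5,5,7,9,8]
j→8 (arr[8]=7≤8), i→1 (arr[1]=9≥8); i<j, swap → [8,7,4,4,9,4,5,5,9,9,8]
j→7 (arr[7]=5≤8), i→4 (arr[4]=9≥8); i<j, swap → [8,7,4,4,5,4,5,9,9,9,8]
j→6, i→7; i≥j, return j=6. arr = [8,7,4,4,5,4,5,9,9,9,8]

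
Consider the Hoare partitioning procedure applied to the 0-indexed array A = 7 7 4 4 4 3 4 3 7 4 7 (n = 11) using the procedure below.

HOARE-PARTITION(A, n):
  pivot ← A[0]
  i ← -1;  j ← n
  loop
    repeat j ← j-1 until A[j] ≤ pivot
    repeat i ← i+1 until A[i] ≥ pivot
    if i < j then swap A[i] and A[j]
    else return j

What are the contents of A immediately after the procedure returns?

7 4 4 4 4 3 4 3 7 7 7

pivot=7
j stops at 10 (7), i stops at 0 (7); swap ⇒ 7 7 4 4 4 3 4 3 7 4 7
j stops at 9 (4), i stops at 1 (7); swap ⇒ 7 4 4 4 4 3 4 3 7 7 7
j stops at 8, i stops at 8; i≥j ⇒ return 8. A=7 4 4 4 4 3 4 3 7 7 7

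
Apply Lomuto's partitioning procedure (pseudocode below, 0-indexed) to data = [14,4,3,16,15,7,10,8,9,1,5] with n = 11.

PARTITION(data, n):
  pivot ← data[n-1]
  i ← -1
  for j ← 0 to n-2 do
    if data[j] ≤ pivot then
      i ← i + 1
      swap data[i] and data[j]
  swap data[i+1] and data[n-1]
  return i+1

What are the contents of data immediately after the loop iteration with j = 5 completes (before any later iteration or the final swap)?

pivot = data[10] = 5; i = -1
j=0: data[0]=14 > 5 → no swap
j=1: data[1]=4 ≤ 5 → i=0, swap data[0],data[1] → [4,14,3,16,15,7,10,8,9,1,5]
j=2: data[2]=3 ≤ 5 → i=1, swap data[1],data[2] → [4,3,14,16,15,7,10,8,9,1,5]
j=3: data[3]=16 > 5 → no swap
j=4: data[4]=15 > 5 → no swap
j=5: data[5]=7 > 5 → no swap
(after j=5) data = [4,3,14,16,15,7,10,8,9,1,5]

[4,3,14,16,15,7,10,8,9,1,5]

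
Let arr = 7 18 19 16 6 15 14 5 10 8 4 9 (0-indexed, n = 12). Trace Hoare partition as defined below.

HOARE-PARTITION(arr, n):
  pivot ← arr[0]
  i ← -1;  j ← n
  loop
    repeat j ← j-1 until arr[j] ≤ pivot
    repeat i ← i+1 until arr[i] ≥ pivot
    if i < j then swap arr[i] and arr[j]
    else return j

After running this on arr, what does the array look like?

pivot=7
j stops at 10 (4), i stops at 0 (7); swap ⇒ 4 18 19 16 6 15 14 5 10 8 7 9
j stops at 7 (5), i stops at 1 (18); swap ⇒ 4 5 19 16 6 15 14 18 10 8 7 9
j stops at 4 (6), i stops at 2 (19); swap ⇒ 4 5 6 16 19 15 14 18 10 8 7 9
j stops at 2, i stops at 3; i≥j ⇒ return 2. arr=4 5 6 16 19 15 14 18 10 8 7 9

4 5 6 16 19 15 14 18 10 8 7 9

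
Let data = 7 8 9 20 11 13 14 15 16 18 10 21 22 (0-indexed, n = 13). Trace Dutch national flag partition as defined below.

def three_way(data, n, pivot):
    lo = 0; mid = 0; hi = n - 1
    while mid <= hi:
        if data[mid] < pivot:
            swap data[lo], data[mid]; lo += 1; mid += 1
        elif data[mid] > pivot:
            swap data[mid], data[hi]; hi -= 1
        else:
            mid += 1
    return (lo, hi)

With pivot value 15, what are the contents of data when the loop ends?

lo=0 mid=0 hi=12
7<15: swap(0,0), lo=1 mid=1 ⇒ 7 8 9 20 11 13 14 15 16 18 10 21 22
8<15: swap(1,1), lo=2 mid=2 ⇒ 7 8 9 20 11 13 14 15 16 18 10 21 22
9<15: swap(2,2), lo=3 mid=3 ⇒ 7 8 9 20 11 13 14 15 16 18 10 21 22
20>15: swap(3,12), hi=11 ⇒ 7 8 9 22 11 13 14 15 16 18 10 21 20
22>15: swap(3,11), hi=10 ⇒ 7 8 9 21 11 13 14 15 16 18 10 22 20
21>15: swap(3,10), hi=9 ⇒ 7 8 9 10 11 13 14 15 16 18 21 22 20
10<15: swap(3,3), lo=4 mid=4 ⇒ 7 8 9 10 11 13 14 15 16 18 21 22 20
11<15: swap(4,4), lo=5 mid=5 ⇒ 7 8 9 10 11 13 14 15 16 18 21 22 20
13<15: swap(5,5), lo=6 mid=6 ⇒ 7 8 9 10 11 13 14 15 16 18 21 22 20
14<15: swap(6,6), lo=7 mid=7 ⇒ 7 8 9 10 11 13 14 15 16 18 21 22 20
15=15: mid=8
16>15: swap(8,9), hi=8 ⇒ 7 8 9 10 11 13 14 15 18 16 21 22 20
18>15: swap(8,8), hi=7 ⇒ 7 8 9 10 11 13 14 15 18 16 21 22 20
done. lo=7 hi=7; data=7 8 9 10 11 13 14 15 18 16 21 22 20

7 8 9 10 11 13 14 15 18 16 21 22 20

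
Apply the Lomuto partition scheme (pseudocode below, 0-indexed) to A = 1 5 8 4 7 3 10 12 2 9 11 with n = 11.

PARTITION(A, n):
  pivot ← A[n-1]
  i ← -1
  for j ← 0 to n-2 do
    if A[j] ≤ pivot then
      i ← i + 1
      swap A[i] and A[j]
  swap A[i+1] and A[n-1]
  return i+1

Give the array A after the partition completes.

pivot = A[10] = 11; i = -1
j=0: A[0]=1 ≤ 11 → i=0, swap A[0],A[0] (no change) → 1 5 8 4 7 3 10 12 2 9 11
j=1: A[1]=5 ≤ 11 → i=1, swap A[1],A[1] (no change) → 1 5 8 4 7 3 10 12 2 9 11
j=2: A[2]=8 ≤ 11 → i=2, swap A[2],A[2] (no change) → 1 5 8 4 7 3 10 12 2 9 11
j=3: A[3]=4 ≤ 11 → i=3, swap A[3],A[3] (no change) → 1 5 8 4 7 3 10 12 2 9 11
j=4: A[4]=7 ≤ 11 → i=4, swap A[4],A[4] (no change) → 1 5 8 4 7 3 10 12 2 9 11
j=5: A[5]=3 ≤ 11 → i=5, swap A[5],A[5] (no change) → 1 5 8 4 7 3 10 12 2 9 11
j=6: A[6]=10 ≤ 11 → i=6, swap A[6],A[6] (no change) → 1 5 8 4 7 3 10 12 2 9 11
j=7: A[7]=12 > 11 → no swap
j=8: A[8]=2 ≤ 11 → i=7, swap A[7],A[8] → 1 5 8 4 7 3 10 2 12 9 11
j=9: A[9]=9 ≤ 11 → i=8, swap A[8],A[9] → 1 5 8 4 7 3 10 2 9 12 11
final swap A[9],A[10] → 1 5 8 4 7 3 10 2 9 11 12; return 9

1 5 8 4 7 3 10 2 9 11 12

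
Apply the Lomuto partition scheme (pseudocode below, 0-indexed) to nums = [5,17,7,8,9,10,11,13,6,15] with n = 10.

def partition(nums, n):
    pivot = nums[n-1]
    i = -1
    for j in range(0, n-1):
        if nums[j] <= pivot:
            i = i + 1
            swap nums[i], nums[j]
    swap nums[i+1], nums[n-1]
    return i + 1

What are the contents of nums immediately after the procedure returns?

pivot = nums[9] = 15; i = -1
j=0: nums[0]=5 ≤ 15 → i=0, swap nums[0],nums[0] (no change) → [5,17,7,8,9,10,11,13,6,15]
j=1: nums[1]=17 > 15 → no swap
j=2: nums[2]=7 ≤ 15 → i=1, swap nums[1],nums[2] → [5,7,17,8,9,10,11,13,6,15]
j=3: nums[3]=8 ≤ 15 → i=2, swap nums[2],nums[3] → [5,7,8,17,9,10,11,13,6,15]
j=4: nums[4]=9 ≤ 15 → i=3, swap nums[3],nums[4] → [5,7,8,9,17,10,11,13,6,15]
j=5: nums[5]=10 ≤ 15 → i=4, swap nums[4],nums[5] → [5,7,8,9,10,17,11,13,6,15]
j=6: nums[6]=11 ≤ 15 → i=5, swap nums[5],nums[6] → [5,7,8,9,10,11,17,13,6,15]
j=7: nums[7]=13 ≤ 15 → i=6, swap nums[6],nums[7] → [5,7,8,9,10,11,13,17,6,15]
j=8: nums[8]=6 ≤ 15 → i=7, swap nums[7],nums[8] → [5,7,8,9,10,11,13,6,17,15]
final swap nums[8],nums[9] → [5,7,8,9,10,11,13,6,15,17]; return 8

[5,7,8,9,10,11,13,6,15,17]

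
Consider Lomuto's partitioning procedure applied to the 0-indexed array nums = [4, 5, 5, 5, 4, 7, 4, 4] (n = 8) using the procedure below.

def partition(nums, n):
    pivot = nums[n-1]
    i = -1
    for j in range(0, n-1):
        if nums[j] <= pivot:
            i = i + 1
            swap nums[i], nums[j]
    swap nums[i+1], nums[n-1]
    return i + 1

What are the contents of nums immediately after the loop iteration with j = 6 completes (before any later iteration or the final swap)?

pivot = nums[7] = 4; i = -1
j=0: nums[0]=4 ≤ 4 → i=0, swap nums[0],nums[0] (no change) → [4, 5, 5, 5, 4, 7, 4, 4]
j=1: nums[1]=5 > 4 → no swap
j=2: nums[2]=5 > 4 → no swap
j=3: nums[3]=5 > 4 → no swap
j=4: nums[4]=4 ≤ 4 → i=1, swap nums[1],nums[4] → [4, 4, 5, 5, 5, 7, 4, 4]
j=5: nums[5]=7 > 4 → no swap
j=6: nums[6]=4 ≤ 4 → i=2, swap nums[2],nums[6] → [4, 4, 4, 5, 5, 7, 5, 4]
(after j=6) nums = [4, 4, 4, 5, 5, 7, 5, 4]

[4, 4, 4, 5, 5, 7, 5, 4]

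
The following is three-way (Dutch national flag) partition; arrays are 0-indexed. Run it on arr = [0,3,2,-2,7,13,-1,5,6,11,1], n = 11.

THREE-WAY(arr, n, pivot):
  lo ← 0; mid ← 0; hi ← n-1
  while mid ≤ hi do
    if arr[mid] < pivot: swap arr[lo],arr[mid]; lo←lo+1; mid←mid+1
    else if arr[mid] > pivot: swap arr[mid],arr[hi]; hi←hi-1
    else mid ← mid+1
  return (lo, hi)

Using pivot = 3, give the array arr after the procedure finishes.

[0,2,-2,1,-1,3,5,6,11,13,7]

lo=0 mid=0 hi=10
0<3: swap(0,0), lo=1 mid=1 ⇒ [0,3,2,-2,7,13,-1,5,6,11,1]
3=3: mid=2
2<3: swap(1,2), lo=2 mid=3 ⇒ [0,2,3,-2,7,13,-1,5,6,11,1]
-2<3: swap(2,3), lo=3 mid=4 ⇒ [0,2,-2,3,7,13,-1,5,6,11,1]
7>3: swap(4,10), hi=9 ⇒ [0,2,-2,3,1,13,-1,5,6,11,7]
1<3: swap(3,4), lo=4 mid=5 ⇒ [0,2,-2,1,3,13,-1,5,6,11,7]
13>3: swap(5,9), hi=8 ⇒ [0,2,-2,1,3,11,-1,5,6,13,7]
11>3: swap(5,8), hi=7 ⇒ [0,2,-2,1,3,6,-1,5,11,13,7]
6>3: swap(5,7), hi=6 ⇒ [0,2,-2,1,3,5,-1,6,11,13,7]
5>3: swap(5,6), hi=5 ⇒ [0,2,-2,1,3,-1,5,6,11,13,7]
-1<3: swap(4,5), lo=5 mid=6 ⇒ [0,2,-2,1,-1,3,5,6,11,13,7]
done. lo=5 hi=5; arr=[0,2,-2,1,-1,3,5,6,11,13,7]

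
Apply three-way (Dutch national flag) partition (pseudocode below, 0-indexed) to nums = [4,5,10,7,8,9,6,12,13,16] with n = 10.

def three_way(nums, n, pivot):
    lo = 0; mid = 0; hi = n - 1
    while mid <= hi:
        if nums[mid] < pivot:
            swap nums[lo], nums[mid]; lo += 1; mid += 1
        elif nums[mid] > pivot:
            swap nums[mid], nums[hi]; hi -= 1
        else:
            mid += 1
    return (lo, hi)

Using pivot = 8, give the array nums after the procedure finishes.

pivot = 8; lo=0, mid=0, hi=9
nums[mid]=4<8: swap nums[0],nums[0]; lo=1,mid=1 → [4,5,10,7,8,9,6,12,13,16]
nums[mid]=5<8: swap nums[1],nums[1]; lo=2,mid=2 → [4,5,10,7,8,9,6,12,13,16]
nums[mid]=10>8: swap nums[2],nums[9]; hi=8 → [4,5,16,7,8,9,6,12,13,10]
nums[mid]=16>8: swap nums[2],nums[8]; hi=7 → [4,5,13,7,8,9,6,12,16,10]
nums[mid]=13>8: swap nums[2],nums[7]; hi=6 → [4,5,12,7,8,9,6,13,16,10]
nums[mid]=12>8: swap nums[2],nums[6]; hi=5 → [4,5,6,7,8,9,12,13,16,10]
nums[mid]=6<8: swap nums[2],nums[2]; lo=3,mid=3 → [4,5,6,7,8,9,12,13,16,10]
nums[mid]=7<8: swap nums[3],nums[3]; lo=4,mid=4 → [4,5,6,7,8,9,12,13,16,10]
nums[mid]=8=8: mid=5
nums[mid]=9>8: swap nums[5],nums[5]; hi=4 → [4,5,6,7,8,9,12,13,16,10]
end: lo=4, hi=4; nums = [4,5,6,7,8,9,12,13,16,10]

[4,5,6,7,8,9,12,13,16,10]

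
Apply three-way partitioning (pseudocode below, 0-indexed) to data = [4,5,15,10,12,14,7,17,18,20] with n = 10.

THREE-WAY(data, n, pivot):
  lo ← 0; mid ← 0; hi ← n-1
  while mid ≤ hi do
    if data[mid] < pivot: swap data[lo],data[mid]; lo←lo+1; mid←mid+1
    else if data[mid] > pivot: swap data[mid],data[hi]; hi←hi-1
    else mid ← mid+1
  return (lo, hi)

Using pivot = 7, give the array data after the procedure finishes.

[4,5,7,12,14,10,17,18,20,15]

lo=0 mid=0 hi=9
4<7: swap(0,0), lo=1 mid=1 ⇒ [4,5,15,10,12,14,7,17,18,20]
5<7: swap(1,1), lo=2 mid=2 ⇒ [4,5,15,10,12,14,7,17,18,20]
15>7: swap(2,9), hi=8 ⇒ [4,5,20,10,12,14,7,17,18,15]
20>7: swap(2,8), hi=7 ⇒ [4,5,18,10,12,14,7,17,20,15]
18>7: swap(2,7), hi=6 ⇒ [4,5,17,10,12,14,7,18,20,15]
17>7: swap(2,6), hi=5 ⇒ [4,5,7,10,12,14,17,18,20,15]
7=7: mid=3
10>7: swap(3,5), hi=4 ⇒ [4,5,7,14,12,10,17,18,20,15]
14>7: swap(3,4), hi=3 ⇒ [4,5,7,12,14,10,17,18,20,15]
12>7: swap(3,3), hi=2 ⇒ [4,5,7,12,14,10,17,18,20,15]
done. lo=2 hi=2; data=[4,5,7,12,14,10,17,18,20,15]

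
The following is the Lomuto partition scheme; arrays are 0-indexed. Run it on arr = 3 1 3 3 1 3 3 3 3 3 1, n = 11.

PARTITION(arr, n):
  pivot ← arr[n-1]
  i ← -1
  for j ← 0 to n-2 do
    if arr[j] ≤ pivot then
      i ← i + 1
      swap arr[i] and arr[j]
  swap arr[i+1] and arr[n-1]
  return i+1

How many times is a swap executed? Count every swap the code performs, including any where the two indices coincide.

3

pivot=1, i=-1
j=0: 3>1, skip
j=1: 1≤1, i=0, swap(0,1) ⇒ 1 3 3 3 1 3 3 3 3 3 1
j=2: 3>1, skip
j=3: 3>1, skip
j=4: 1≤1, i=1, swap(1,4) ⇒ 1 1 3 3 3 3 3 3 3 3 1
j=5: 3>1, skip
j=6: 3>1, skip
j=7: 3>1, skip
j=8: 3>1, skip
j=9: 3>1, skip
swap(2,10) ⇒ 1 1 1 3 3 3 3 3 3 3 3; return 2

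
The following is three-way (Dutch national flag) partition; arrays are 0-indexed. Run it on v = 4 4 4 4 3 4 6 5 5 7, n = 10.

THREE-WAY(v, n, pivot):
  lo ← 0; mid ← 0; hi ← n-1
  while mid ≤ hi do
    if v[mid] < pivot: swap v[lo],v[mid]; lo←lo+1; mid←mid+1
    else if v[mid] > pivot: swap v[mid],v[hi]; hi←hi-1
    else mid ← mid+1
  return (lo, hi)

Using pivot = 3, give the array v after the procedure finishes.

3 4 4 4 4 6 5 5 7 4

pivot = 3; lo=0, mid=0, hi=9
v[mid]=4>3: swap v[0],v[9]; hi=8 → 7 4 4 4 3 4 6 5 5 4
v[mid]=7>3: swap v[0],v[8]; hi=7 → 5 4 4 4 3 4 6 5 7 4
v[mid]=5>3: swap v[0],v[7]; hi=6 → 5 4 4 4 3 4 6 5 7 4
v[mid]=5>3: swap v[0],v[6]; hi=5 → 6 4 4 4 3 4 5 5 7 4
v[mid]=6>3: swap v[0],v[5]; hi=4 → 4 4 4 4 3 6 5 5 7 4
v[mid]=4>3: swap v[0],v[4]; hi=3 → 3 4 4 4 4 6 5 5 7 4
v[mid]=3=3: mid=1
v[mid]=4>3: swap v[1],v[3]; hi=2 → 3 4 4 4 4 6 5 5 7 4
v[mid]=4>3: swap v[1],v[2]; hi=1 → 3 4 4 4 4 6 5 5 7 4
v[mid]=4>3: swap v[1],v[1]; hi=0 → 3 4 4 4 4 6 5 5 7 4
end: lo=0, hi=0; v = 3 4 4 4 4 6 5 5 7 4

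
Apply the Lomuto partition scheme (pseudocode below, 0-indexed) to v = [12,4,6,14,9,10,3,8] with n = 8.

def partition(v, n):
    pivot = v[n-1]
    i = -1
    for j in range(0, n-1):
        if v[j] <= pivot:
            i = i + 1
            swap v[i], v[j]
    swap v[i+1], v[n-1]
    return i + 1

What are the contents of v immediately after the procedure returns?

[4,6,3,8,9,10,12,14]

pivot = v[7] = 8; i = -1
j=0: v[0]=12 > 8 → no swap
j=1: v[1]=4 ≤ 8 → i=0, swap v[0],v[1] → [4,12,6,14,9,10,3,8]
j=2: v[2]=6 ≤ 8 → i=1, swap v[1],v[2] → [4,6,12,14,9,10,3,8]
j=3: v[3]=14 > 8 → no swap
j=4: v[4]=9 > 8 → no swap
j=5: v[5]=10 > 8 → no swap
j=6: v[6]=3 ≤ 8 → i=2, swap v[2],v[6] → [4,6,3,14,9,10,12,8]
final swap v[3],v[7] → [4,6,3,8,9,10,12,14]; return 3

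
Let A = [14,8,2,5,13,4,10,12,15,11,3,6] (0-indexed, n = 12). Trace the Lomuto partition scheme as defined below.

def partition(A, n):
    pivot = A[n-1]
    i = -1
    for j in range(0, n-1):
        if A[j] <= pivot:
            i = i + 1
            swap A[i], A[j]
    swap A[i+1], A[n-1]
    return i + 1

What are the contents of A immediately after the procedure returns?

pivot=6, i=-1
j=0: 14>6, skip
j=1: 8>6, skip
j=2: 2≤6, i=0, swap(0,2) ⇒ [2,8,14,5,13,4,10,12,15,11,3,6]
j=3: 5≤6, i=1, swap(1,3) ⇒ [2,5,14,8,13,4,10,12,15,11,3,6]
j=4: 13>6, skip
j=5: 4≤6, i=2, swap(2,5) ⇒ [2,5,4,8,13,14,10,12,15,11,3,6]
j=6: 10>6, skip
j=7: 12>6, skip
j=8: 15>6, skip
j=9: 11>6, skip
j=10: 3≤6, i=3, swap(3,10) ⇒ [2,5,4,3,13,14,10,12,15,11,8,6]
swap(4,11) ⇒ [2,5,4,3,6,14,10,12,15,11,8,13]; return 4

[2,5,4,3,6,14,10,12,15,11,8,13]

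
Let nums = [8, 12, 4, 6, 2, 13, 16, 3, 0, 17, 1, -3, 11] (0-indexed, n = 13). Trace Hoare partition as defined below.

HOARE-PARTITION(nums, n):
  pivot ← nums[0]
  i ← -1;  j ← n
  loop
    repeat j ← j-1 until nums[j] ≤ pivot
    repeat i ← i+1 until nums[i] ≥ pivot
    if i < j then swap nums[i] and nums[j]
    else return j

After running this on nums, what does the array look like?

[-3, 1, 4, 6, 2, 0, 3, 16, 13, 17, 12, 8, 11]

pivot=8
j stops at 11 (-3), i stops at 0 (8); swap ⇒ [-3, 12, 4, 6, 2, 13, 16, 3, 0, 17, 1, 8, 11]
j stops at 10 (1), i stops at 1 (12); swap ⇒ [-3, 1, 4, 6, 2, 13, 16, 3, 0, 17, 12, 8, 11]
j stops at 8 (0), i stops at 5 (13); swap ⇒ [-3, 1, 4, 6, 2, 0, 16, 3, 13, 17, 12, 8, 11]
j stops at 7 (3), i stops at 6 (16); swap ⇒ [-3, 1, 4, 6, 2, 0, 3, 16, 13, 17, 12, 8, 11]
j stops at 6, i stops at 7; i≥j ⇒ return 6. nums=[-3, 1, 4, 6, 2, 0, 3, 16, 13, 17, 12, 8, 11]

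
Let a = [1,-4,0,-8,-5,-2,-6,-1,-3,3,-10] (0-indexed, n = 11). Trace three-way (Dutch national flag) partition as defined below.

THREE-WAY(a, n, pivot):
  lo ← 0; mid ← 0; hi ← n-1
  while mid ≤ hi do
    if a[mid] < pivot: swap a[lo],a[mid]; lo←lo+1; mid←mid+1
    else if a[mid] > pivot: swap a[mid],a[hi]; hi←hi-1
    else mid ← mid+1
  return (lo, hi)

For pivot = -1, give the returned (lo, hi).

(7, 7)

lo=0 mid=0 hi=10
1>-1: swap(0,10), hi=9 ⇒ [-10,-4,0,-8,-5,-2,-6,-1,-3,3,1]
-10<-1: swap(0,0), lo=1 mid=1 ⇒ [-10,-4,0,-8,-5,-2,-6,-1,-3,3,1]
-4<-1: swap(1,1), lo=2 mid=2 ⇒ [-10,-4,0,-8,-5,-2,-6,-1,-3,3,1]
0>-1: swap(2,9), hi=8 ⇒ [-10,-4,3,-8,-5,-2,-6,-1,-3,0,1]
3>-1: swap(2,8), hi=7 ⇒ [-10,-4,-3,-8,-5,-2,-6,-1,3,0,1]
-3<-1: swap(2,2), lo=3 mid=3 ⇒ [-10,-4,-3,-8,-5,-2,-6,-1,3,0,1]
-8<-1: swap(3,3), lo=4 mid=4 ⇒ [-10,-4,-3,-8,-5,-2,-6,-1,3,0,1]
-5<-1: swap(4,4), lo=5 mid=5 ⇒ [-10,-4,-3,-8,-5,-2,-6,-1,3,0,1]
-2<-1: swap(5,5), lo=6 mid=6 ⇒ [-10,-4,-3,-8,-5,-2,-6,-1,3,0,1]
-6<-1: swap(6,6), lo=7 mid=7 ⇒ [-10,-4,-3,-8,-5,-2,-6,-1,3,0,1]
-1=-1: mid=8
done. lo=7 hi=7; a=[-10,-4,-3,-8,-5,-2,-6,-1,3,0,1]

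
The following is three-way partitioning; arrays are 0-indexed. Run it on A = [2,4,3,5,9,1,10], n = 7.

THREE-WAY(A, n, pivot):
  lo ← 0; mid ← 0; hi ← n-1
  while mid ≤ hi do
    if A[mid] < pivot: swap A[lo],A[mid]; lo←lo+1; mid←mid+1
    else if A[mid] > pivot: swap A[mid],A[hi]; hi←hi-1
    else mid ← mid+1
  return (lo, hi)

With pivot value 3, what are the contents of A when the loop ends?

lo=0 mid=0 hi=6
2<3: swap(0,0), lo=1 mid=1 ⇒ [2,4,3,5,9,1,10]
4>3: swap(1,6), hi=5 ⇒ [2,10,3,5,9,1,4]
10>3: swap(1,5), hi=4 ⇒ [2,1,3,5,9,10,4]
1<3: swap(1,1), lo=2 mid=2 ⇒ [2,1,3,5,9,10,4]
3=3: mid=3
5>3: swap(3,4), hi=3 ⇒ [2,1,3,9,5,10,4]
9>3: swap(3,3), hi=2 ⇒ [2,1,3,9,5,10,4]
done. lo=2 hi=2; A=[2,1,3,9,5,10,4]

[2,1,3,9,5,10,4]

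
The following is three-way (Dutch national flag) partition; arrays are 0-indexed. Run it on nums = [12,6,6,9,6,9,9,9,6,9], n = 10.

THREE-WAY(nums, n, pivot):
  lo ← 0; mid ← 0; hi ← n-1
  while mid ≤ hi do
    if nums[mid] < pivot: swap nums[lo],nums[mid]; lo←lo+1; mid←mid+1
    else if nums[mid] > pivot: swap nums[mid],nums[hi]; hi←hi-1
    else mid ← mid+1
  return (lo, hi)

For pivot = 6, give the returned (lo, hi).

lo=0 mid=0 hi=9
12>6: swap(0,9), hi=8 ⇒ [9,6,6,9,6,9,9,9,6,12]
9>6: swap(0,8), hi=7 ⇒ [6,6,6,9,6,9,9,9,9,12]
6=6: mid=1
6=6: mid=2
6=6: mid=3
9>6: swap(3,7), hi=6 ⇒ [6,6,6,9,6,9,9,9,9,12]
9>6: swap(3,6), hi=5 ⇒ [6,6,6,9,6,9,9,9,9,12]
9>6: swap(3,5), hi=4 ⇒ [6,6,6,9,6,9,9,9,9,12]
9>6: swap(3,4), hi=3 ⇒ [6,6,6,6,9,9,9,9,9,12]
6=6: mid=4
done. lo=0 hi=3; nums=[6,6,6,6,9,9,9,9,9,12]

(0, 3)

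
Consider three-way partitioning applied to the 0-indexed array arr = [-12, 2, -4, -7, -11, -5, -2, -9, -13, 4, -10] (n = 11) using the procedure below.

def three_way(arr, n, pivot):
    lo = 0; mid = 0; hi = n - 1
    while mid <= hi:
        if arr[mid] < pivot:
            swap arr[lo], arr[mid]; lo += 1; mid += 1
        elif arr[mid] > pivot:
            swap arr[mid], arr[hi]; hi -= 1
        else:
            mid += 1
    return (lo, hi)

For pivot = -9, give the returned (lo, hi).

(4, 4)

lo=0 mid=0 hi=10
-12<-9: swap(0,0), lo=1 mid=1 ⇒ [-12, 2, -4, -7, -11, -5, -2, -9, -13, 4, -10]
2>-9: swap(1,10), hi=9 ⇒ [-12, -10, -4, -7, -11, -5, -2, -9, -13, 4, 2]
-10<-9: swap(1,1), lo=2 mid=2 ⇒ [-12, -10, -4, -7, -11, -5, -2, -9, -13, 4, 2]
-4>-9: swap(2,9), hi=8 ⇒ [-12, -10, 4, -7, -11, -5, -2, -9, -13, -4, 2]
4>-9: swap(2,8), hi=7 ⇒ [-12, -10, -13, -7, -11, -5, -2, -9, 4, -4, 2]
-13<-9: swap(2,2), lo=3 mid=3 ⇒ [-12, -10, -13, -7, -11, -5, -2, -9, 4, -4, 2]
-7>-9: swap(3,7), hi=6 ⇒ [-12, -10, -13, -9, -11, -5, -2, -7, 4, -4, 2]
-9=-9: mid=4
-11<-9: swap(3,4), lo=4 mid=5 ⇒ [-12, -10, -13, -11, -9, -5, -2, -7, 4, -4, 2]
-5>-9: swap(5,6), hi=5 ⇒ [-12, -10, -13, -11, -9, -2, -5, -7, 4, -4, 2]
-2>-9: swap(5,5), hi=4 ⇒ [-12, -10, -13, -11, -9, -2, -5, -7, 4, -4, 2]
done. lo=4 hi=4; arr=[-12, -10, -13, -11, -9, -2, -5, -7, 4, -4, 2]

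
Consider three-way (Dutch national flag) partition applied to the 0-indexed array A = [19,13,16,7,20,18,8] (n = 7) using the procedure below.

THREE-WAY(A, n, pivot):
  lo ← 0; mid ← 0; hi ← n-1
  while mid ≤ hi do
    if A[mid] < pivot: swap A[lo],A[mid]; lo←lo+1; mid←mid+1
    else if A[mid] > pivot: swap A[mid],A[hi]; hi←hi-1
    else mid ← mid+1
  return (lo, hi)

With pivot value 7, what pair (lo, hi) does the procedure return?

lo=0 mid=0 hi=6
19>7: swap(0,6), hi=5 ⇒ [8,13,16,7,20,18,19]
8>7: swap(0,5), hi=4 ⇒ [18,13,16,7,20,8,19]
18>7: swap(0,4), hi=3 ⇒ [20,13,16,7,18,8,19]
20>7: swap(0,3), hi=2 ⇒ [7,13,16,20,18,8,19]
7=7: mid=1
13>7: swap(1,2), hi=1 ⇒ [7,16,13,20,18,8,19]
16>7: swap(1,1), hi=0 ⇒ [7,16,13,20,18,8,19]
done. lo=0 hi=0; A=[7,16,13,20,18,8,19]

(0, 0)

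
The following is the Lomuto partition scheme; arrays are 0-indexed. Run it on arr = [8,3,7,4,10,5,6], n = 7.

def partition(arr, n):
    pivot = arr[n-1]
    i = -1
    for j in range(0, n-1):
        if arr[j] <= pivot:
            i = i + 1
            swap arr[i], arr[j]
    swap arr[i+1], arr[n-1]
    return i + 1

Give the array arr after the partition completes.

pivot=6, i=-1
j=0: 8>6, skip
j=1: 3≤6, i=0, swap(0,1) ⇒ [3,8,7,4,10,5,6]
j=2: 7>6, skip
j=3: 4≤6, i=1, swap(1,3) ⇒ [3,4,7,8,10,5,6]
j=4: 10>6, skip
j=5: 5≤6, i=2, swap(2,5) ⇒ [3,4,5,8,10,7,6]
swap(3,6) ⇒ [3,4,5,6,10,7,8]; return 3

[3,4,5,6,10,7,8]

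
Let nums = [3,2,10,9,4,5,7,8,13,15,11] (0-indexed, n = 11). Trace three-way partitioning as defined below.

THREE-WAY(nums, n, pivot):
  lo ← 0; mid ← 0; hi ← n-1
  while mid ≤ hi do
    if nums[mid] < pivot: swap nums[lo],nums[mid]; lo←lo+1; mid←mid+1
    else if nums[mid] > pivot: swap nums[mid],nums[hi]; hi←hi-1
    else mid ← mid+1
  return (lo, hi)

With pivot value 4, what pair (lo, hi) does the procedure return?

(2, 2)

pivot = 4; lo=0, mid=0, hi=10
nums[mid]=3<4: swap nums[0],nums[0]; lo=1,mid=1 → [3,2,10,9,4,5,7,8,13,15,11]
nums[mid]=2<4: swap nums[1],nums[1]; lo=2,mid=2 → [3,2,10,9,4,5,7,8,13,15,11]
nums[mid]=10>4: swap nums[2],nums[10]; hi=9 → [3,2,11,9,4,5,7,8,13,15,10]
nums[mid]=11>4: swap nums[2],nums[9]; hi=8 → [3,2,15,9,4,5,7,8,13,11,10]
nums[mid]=15>4: swap nums[2],nums[8]; hi=7 → [3,2,13,9,4,5,7,8,15,11,10]
nums[mid]=13>4: swap nums[2],nums[7]; hi=6 → [3,2,8,9,4,5,7,13,15,11,10]
nums[mid]=8>4: swap nums[2],nums[6]; hi=5 → [3,2,7,9,4,5,8,13,15,11,10]
nums[mid]=7>4: swap nums[2],nums[5]; hi=4 → [3,2,5,9,4,7,8,13,15,11,10]
nums[mid]=5>4: swap nums[2],nums[4]; hi=3 → [3,2,4,9,5,7,8,13,15,11,10]
nums[mid]=4=4: mid=3
nums[mid]=9>4: swap nums[3],nums[3]; hi=2 → [3,2,4,9,5,7,8,13,15,11,10]
end: lo=2, hi=2; nums = [3,2,4,9,5,7,8,13,15,11,10]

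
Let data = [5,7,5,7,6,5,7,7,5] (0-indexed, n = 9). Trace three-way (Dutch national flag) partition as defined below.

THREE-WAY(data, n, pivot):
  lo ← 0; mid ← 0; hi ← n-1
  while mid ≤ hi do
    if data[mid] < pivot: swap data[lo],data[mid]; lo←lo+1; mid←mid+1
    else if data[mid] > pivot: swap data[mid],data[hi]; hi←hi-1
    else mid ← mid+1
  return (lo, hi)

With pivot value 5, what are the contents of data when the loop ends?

pivot = 5; lo=0, mid=0, hi=8
data[mid]=5=5: mid=1
data[mid]=7>5: swap data[1],data[8]; hi=7 → [5,5,5,7,6,5,7,7,7]
data[mid]=5=5: mid=2
data[mid]=5=5: mid=3
data[mid]=7>5: swap data[3],data[7]; hi=6 → [5,5,5,7,6,5,7,7,7]
data[mid]=7>5: swap data[3],data[6]; hi=5 → [5,5,5,7,6,5,7,7,7]
data[mid]=7>5: swap data[3],data[5]; hi=4 → [5,5,5,5,6,7,7,7,7]
data[mid]=5=5: mid=4
data[mid]=6>5: swap data[4],data[4]; hi=3 → [5,5,5,5,6,7,7,7,7]
end: lo=0, hi=3; data = [5,5,5,5,6,7,7,7,7]

[5,5,5,5,6,7,7,7,7]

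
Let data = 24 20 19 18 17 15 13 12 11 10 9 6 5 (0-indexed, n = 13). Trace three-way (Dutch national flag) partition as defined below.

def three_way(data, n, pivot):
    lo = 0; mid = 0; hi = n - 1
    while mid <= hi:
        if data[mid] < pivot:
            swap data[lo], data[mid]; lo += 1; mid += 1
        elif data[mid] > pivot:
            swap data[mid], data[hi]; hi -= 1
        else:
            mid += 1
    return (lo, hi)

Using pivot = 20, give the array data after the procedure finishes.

5 19 18 17 15 13 12 11 10 9 6 20 24

pivot = 20; lo=0, mid=0, hi=12
data[mid]=24>20: swap data[0],data[12]; hi=11 → 5 20 19 18 17 15 13 12 11 10 9 6 24
data[mid]=5<20: swap data[0],data[0]; lo=1,mid=1 → 5 20 19 18 17 15 13 12 11 10 9 6 24
data[mid]=20=20: mid=2
data[mid]=19<20: swap data[1],data[2]; lo=2,mid=3 → 5 19 20 18 17 15 13 12 11 10 9 6 24
data[mid]=18<20: swap data[2],data[3]; lo=3,mid=4 → 5 19 18 20 17 15 13 12 11 10 9 6 24
data[mid]=17<20: swap data[3],data[4]; lo=4,mid=5 → 5 19 18 17 20 15 13 12 11 10 9 6 24
data[mid]=15<20: swap data[4],data[5]; lo=5,mid=6 → 5 19 18 17 15 20 13 12 11 10 9 6 24
data[mid]=13<20: swap data[5],data[6]; lo=6,mid=7 → 5 19 18 17 15 13 20 12 11 10 9 6 24
data[mid]=12<20: swap data[6],data[7]; lo=7,mid=8 → 5 19 18 17 15 13 12 20 11 10 9 6 24
data[mid]=11<20: swap data[7],data[8]; lo=8,mid=9 → 5 19 18 17 15 13 12 11 20 10 9 6 24
data[mid]=10<20: swap data[8],data[9]; lo=9,mid=10 → 5 19 18 17 15 13 12 11 10 20 9 6 24
data[mid]=9<20: swap data[9],data[10]; lo=10,mid=11 → 5 19 18 17 15 13 12 11 10 9 20 6 24
data[mid]=6<20: swap data[10],data[11]; lo=11,mid=12 → 5 19 18 17 15 13 12 11 10 9 6 20 24
end: lo=11, hi=11; data = 5 19 18 17 15 13 12 11 10 9 6 20 24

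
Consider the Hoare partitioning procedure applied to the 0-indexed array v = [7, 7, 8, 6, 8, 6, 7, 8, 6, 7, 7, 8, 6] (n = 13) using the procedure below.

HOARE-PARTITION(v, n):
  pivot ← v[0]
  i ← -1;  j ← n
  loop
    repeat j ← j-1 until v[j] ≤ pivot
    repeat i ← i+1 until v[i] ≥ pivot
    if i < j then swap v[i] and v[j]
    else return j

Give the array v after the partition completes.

[6, 7, 7, 6, 6, 6, 7, 8, 8, 8, 7, 8, 7]

pivot = v[0] = 7; i = -1, j = 13
j→12 (v[12]=6≤7), i→0 (v[0]=7≥7); i<j, swap → [6, 7, 8, 6, 8, 6, 7, 8, 6, 7, 7, 8, 7]
j→10 (v[10]=7≤7), i→1 (v[1]=7≥7); i<j, swap → [6, 7, 8, 6, 8, 6, 7, 8, 6, 7, 7, 8, 7]
j→9 (v[9]=7≤7), i→2 (v[2]=8≥7); i<j, swap → [6, 7, 7, 6, 8, 6, 7, 8, 6, 8, 7, 8, 7]
j→8 (v[8]=6≤7), i→4 (v[4]=8≥7); i<j, swap → [6, 7, 7, 6, 6, 6, 7, 8, 8, 8, 7, 8, 7]
j→6, i→6; i≥j, return j=6. v = [6, 7, 7, 6, 6, 6, 7, 8, 8, 8, 7, 8, 7]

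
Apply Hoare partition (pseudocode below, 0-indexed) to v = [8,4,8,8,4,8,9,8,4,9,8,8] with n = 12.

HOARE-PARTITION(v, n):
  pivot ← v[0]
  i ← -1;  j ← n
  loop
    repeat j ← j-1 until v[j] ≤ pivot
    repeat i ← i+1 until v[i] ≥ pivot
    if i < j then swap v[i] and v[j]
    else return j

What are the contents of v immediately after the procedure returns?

pivot=8
j stops at 11 (8), i stops at 0 (8); swap ⇒ [8,4,8,8,4,8,9,8,4,9,8,8]
j stops at 10 (8), i stops at 2 (8); swap ⇒ [8,4,8,8,4,8,9,8,4,9,8,8]
j stops at 8 (4), i stops at 3 (8); swap ⇒ [8,4,8,4,4,8,9,8,8,9,8,8]
j stops at 7 (8), i stops at 5 (8); swap ⇒ [8,4,8,4,4,8,9,8,8,9,8,8]
j stops at 5, i stops at 6; i≥j ⇒ return 5. v=[8,4,8,4,4,8,9,8,8,9,8,8]

[8,4,8,4,4,8,9,8,8,9,8,8]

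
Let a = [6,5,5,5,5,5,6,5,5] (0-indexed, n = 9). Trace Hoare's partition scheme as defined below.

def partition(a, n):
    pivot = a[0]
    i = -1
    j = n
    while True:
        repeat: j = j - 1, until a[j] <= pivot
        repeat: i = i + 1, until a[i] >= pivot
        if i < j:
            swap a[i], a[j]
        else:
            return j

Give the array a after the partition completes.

pivot = a[0] = 6; i = -1, j = 9
j→8 (a[8]=5≤6), i→0 (a[0]=6≥6); i<j, swap → [5,5,5,5,5,5,6,5,6]
j→7 (a[7]=5≤6), i→6 (a[6]=6≥6); i<j, swap → [5,5,5,5,5,5,5,6,6]
j→6, i→7; i≥j, return j=6. a = [5,5,5,5,5,5,5,6,6]

[5,5,5,5,5,5,5,6,6]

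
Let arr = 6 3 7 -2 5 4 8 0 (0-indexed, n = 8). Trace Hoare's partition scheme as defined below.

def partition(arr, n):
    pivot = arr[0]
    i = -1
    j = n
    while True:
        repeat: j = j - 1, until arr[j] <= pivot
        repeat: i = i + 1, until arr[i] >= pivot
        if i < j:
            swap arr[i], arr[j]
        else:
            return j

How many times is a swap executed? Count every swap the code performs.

2

pivot = arr[0] = 6; i = -1, j = 8
j→7 (arr[7]=0≤6), i→0 (arr[0]=6≥6); i<j, swap → 0 3 7 -2 5 4 8 6
j→5 (arr[5]=4≤6), i→2 (arr[2]=7≥6); i<j, swap → 0 3 4 -2 5 7 8 6
j→4, i→5; i≥j, return j=4. arr = 0 3 4 -2 5 7 8 6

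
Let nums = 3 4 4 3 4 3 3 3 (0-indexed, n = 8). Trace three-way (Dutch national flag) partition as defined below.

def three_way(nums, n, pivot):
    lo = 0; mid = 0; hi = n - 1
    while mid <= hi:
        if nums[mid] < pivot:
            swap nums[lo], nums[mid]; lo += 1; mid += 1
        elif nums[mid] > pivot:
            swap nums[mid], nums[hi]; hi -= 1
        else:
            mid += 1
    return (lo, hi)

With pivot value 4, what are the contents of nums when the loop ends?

3 3 3 3 3 4 4 4

pivot = 4; lo=0, mid=0, hi=7
nums[mid]=3<4: swap nums[0],nums[0]; lo=1,mid=1 → 3 4 4 3 4 3 3 3
nums[mid]=4=4: mid=2
nums[mid]=4=4: mid=3
nums[mid]=3<4: swap nums[1],nums[3]; lo=2,mid=4 → 3 3 4 4 4 3 3 3
nums[mid]=4=4: mid=5
nums[mid]=3<4: swap nums[2],nums[5]; lo=3,mid=6 → 3 3 3 4 4 4 3 3
nums[mid]=3<4: swap nums[3],nums[6]; lo=4,mid=7 → 3 3 3 3 4 4 4 3
nums[mid]=3<4: swap nums[4],nums[7]; lo=5,mid=8 → 3 3 3 3 3 4 4 4
end: lo=5, hi=7; nums = 3 3 3 3 3 4 4 4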